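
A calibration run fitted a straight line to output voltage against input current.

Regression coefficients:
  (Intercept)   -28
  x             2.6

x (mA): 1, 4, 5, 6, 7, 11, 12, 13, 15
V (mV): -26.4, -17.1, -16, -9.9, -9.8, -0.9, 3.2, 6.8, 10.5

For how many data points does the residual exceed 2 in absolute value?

x=1: ŷ = -28 + 2.6·1 = -25.4; r = -26.4 − (-25.4) = -1
x=4: ŷ = -28 + 2.6·4 = -17.6; r = -17.1 − (-17.6) = 0.5
x=5: ŷ = -28 + 2.6·5 = -15; r = -16 − (-15) = -1
x=6: ŷ = -28 + 2.6·6 = -12.4; r = -9.9 − (-12.4) = 2.5
x=7: ŷ = -28 + 2.6·7 = -9.8; r = -9.8 − (-9.8) = 0
x=11: ŷ = -28 + 2.6·11 = 0.6; r = -0.9 − 0.6 = -1.5
x=12: ŷ = -28 + 2.6·12 = 3.2; r = 3.2 − 3.2 = 0
x=13: ŷ = -28 + 2.6·13 = 5.8; r = 6.8 − 5.8 = 1
x=15: ŷ = -28 + 2.6·15 = 11; r = 10.5 − 11 = -0.5
|r| > 2: x=6 (|r|=2.5) → 1

1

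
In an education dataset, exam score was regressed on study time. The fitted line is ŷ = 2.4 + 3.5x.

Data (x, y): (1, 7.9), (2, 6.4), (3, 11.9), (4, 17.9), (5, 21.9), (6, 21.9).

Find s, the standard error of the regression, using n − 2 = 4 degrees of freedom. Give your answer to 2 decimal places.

x=1: ŷ = 2.4 + 3.5·1 = 5.9; r = 7.9 − 5.9 = 2
x=2: ŷ = 2.4 + 3.5·2 = 9.4; r = 6.4 − 9.4 = -3
x=3: ŷ = 2.4 + 3.5·3 = 12.9; r = 11.9 − 12.9 = -1
x=4: ŷ = 2.4 + 3.5·4 = 16.4; r = 17.9 − 16.4 = 1.5
x=5: ŷ = 2.4 + 3.5·5 = 19.9; r = 21.9 − 19.9 = 2
x=6: ŷ = 2.4 + 3.5·6 = 23.4; r = 21.9 − 23.4 = -1.5
SSE = 4 + 9 + 1 + 2.25 + 4 + 2.25 = 22.5
s = √(22.5/4) = √5.625 ≈ 2.37

s = 2.37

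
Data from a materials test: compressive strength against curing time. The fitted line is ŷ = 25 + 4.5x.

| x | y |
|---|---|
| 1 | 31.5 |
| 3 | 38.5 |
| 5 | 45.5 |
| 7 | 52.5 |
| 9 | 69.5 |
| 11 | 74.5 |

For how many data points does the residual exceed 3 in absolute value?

2

x=1: ŷ = 25 + 4.5·1 = 29.5; r = 31.5 − 29.5 = 2
x=3: ŷ = 25 + 4.5·3 = 38.5; r = 38.5 − 38.5 = 0
x=5: ŷ = 25 + 4.5·5 = 47.5; r = 45.5 − 47.5 = -2
x=7: ŷ = 25 + 4.5·7 = 56.5; r = 52.5 − 56.5 = -4
x=9: ŷ = 25 + 4.5·9 = 65.5; r = 69.5 − 65.5 = 4
x=11: ŷ = 25 + 4.5·11 = 74.5; r = 74.5 − 74.5 = 0
|r| > 3: x=7 (|r|=4), x=9 (|r|=4) → 2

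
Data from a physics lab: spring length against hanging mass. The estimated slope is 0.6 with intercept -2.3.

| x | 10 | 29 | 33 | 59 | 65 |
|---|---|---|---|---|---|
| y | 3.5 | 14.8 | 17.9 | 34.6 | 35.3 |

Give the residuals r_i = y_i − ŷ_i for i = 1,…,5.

-0.2, -0.3, 0.4, 1.5, -1.4

x=10: ŷ = -2.3 + 0.6·10 = 3.7; r = 3.5 − 3.7 = -0.2
x=29: ŷ = -2.3 + 0.6·29 = 15.1; r = 14.8 − 15.1 = -0.3
x=33: ŷ = -2.3 + 0.6·33 = 17.5; r = 17.9 − 17.5 = 0.4
x=59: ŷ = -2.3 + 0.6·59 = 33.1; r = 34.6 − 33.1 = 1.5
x=65: ŷ = -2.3 + 0.6·65 = 36.7; r = 35.3 − 36.7 = -1.4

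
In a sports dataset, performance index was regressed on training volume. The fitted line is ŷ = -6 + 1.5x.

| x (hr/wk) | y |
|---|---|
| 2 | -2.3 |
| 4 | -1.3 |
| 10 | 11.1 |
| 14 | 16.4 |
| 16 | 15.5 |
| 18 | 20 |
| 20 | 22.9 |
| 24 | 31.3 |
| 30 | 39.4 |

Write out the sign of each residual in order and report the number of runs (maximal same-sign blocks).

x=2: ŷ = -6 + 1.5·2 = -3; r = -2.3 − (-3) = 0.7
x=4: ŷ = -6 + 1.5·4 = 0; r = -1.3 − 0 = -1.3
x=10: ŷ = -6 + 1.5·10 = 9; r = 11.1 − 9 = 2.1
x=14: ŷ = -6 + 1.5·14 = 15; r = 16.4 − 15 = 1.4
x=16: ŷ = -6 + 1.5·16 = 18; r = 15.5 − 18 = -2.5
x=18: ŷ = -6 + 1.5·18 = 21; r = 20 − 21 = -1
x=20: ŷ = -6 + 1.5·20 = 24; r = 22.9 − 24 = -1.1
x=24: ŷ = -6 + 1.5·24 = 30; r = 31.3 − 30 = 1.3
x=30: ŷ = -6 + 1.5·30 = 39; r = 39.4 − 39 = 0.4
Signs: + − + + − − − + +
Runs: +×1, −×1, +×2, −×3, +×2 → 5

5 runs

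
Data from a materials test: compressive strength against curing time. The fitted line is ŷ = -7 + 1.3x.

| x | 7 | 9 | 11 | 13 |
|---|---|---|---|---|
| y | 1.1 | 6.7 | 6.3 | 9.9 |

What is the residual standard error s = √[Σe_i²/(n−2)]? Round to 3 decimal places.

s = 1.732

x=7: ŷ = -7 + 1.3·7 = 2.1; e = 1.1 − 2.1 = -1
x=9: ŷ = -7 + 1.3·9 = 4.7; e = 6.7 − 4.7 = 2
x=11: ŷ = -7 + 1.3·11 = 7.3; e = 6.3 − 7.3 = -1
x=13: ŷ = -7 + 1.3·13 = 9.9; e = 9.9 − 9.9 = 0
SSE = 1 + 4 + 1 + 0 = 6
s = √(6/2) = √3 ≈ 1.732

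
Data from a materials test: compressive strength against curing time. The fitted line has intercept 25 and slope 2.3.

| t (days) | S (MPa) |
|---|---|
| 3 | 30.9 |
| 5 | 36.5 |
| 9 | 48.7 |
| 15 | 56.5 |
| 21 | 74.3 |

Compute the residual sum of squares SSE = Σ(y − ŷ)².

SSE = 20

t=3: Ŝ = 25 + 2.3·3 = 31.9; e = 30.9 − 31.9 = -1
t=5: Ŝ = 25 + 2.3·5 = 36.5; e = 36.5 − 36.5 = 0
t=9: Ŝ = 25 + 2.3·9 = 45.7; e = 48.7 − 45.7 = 3
t=15: Ŝ = 25 + 2.3·15 = 59.5; e = 56.5 − 59.5 = -3
t=21: Ŝ = 25 + 2.3·21 = 73.3; e = 74.3 − 73.3 = 1
SSE = 1 + 0 + 9 + 9 + 1 = 20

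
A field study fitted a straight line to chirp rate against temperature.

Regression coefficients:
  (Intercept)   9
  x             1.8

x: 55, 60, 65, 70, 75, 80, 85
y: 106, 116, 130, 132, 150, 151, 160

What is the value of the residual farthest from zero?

e = 6

x=55: ŷ = 9 + 1.8·55 = 108; e = 106 − 108 = -2
x=60: ŷ = 9 + 1.8·60 = 117; e = 116 − 117 = -1
x=65: ŷ = 9 + 1.8·65 = 126; e = 130 − 126 = 4
x=70: ŷ = 9 + 1.8·70 = 135; e = 132 − 135 = -3
x=75: ŷ = 9 + 1.8·75 = 144; e = 150 − 144 = 6
x=80: ŷ = 9 + 1.8·80 = 153; e = 151 − 153 = -2
x=85: ŷ = 9 + 1.8·85 = 162; e = 160 − 162 = -2
Largest |e| is 6 at x = 75, residual 6.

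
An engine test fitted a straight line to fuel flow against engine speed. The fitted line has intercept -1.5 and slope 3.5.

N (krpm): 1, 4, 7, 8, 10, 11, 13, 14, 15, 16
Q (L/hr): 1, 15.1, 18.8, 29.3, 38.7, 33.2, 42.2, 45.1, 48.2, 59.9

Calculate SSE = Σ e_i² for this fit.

SSE = 120.72

N=1: Q̂ = -1.5 + 3.5·1 = 2; e = 1 − 2 = -1
N=4: Q̂ = -1.5 + 3.5·4 = 12.5; e = 15.1 − 12.5 = 2.6
N=7: Q̂ = -1.5 + 3.5·7 = 23; e = 18.8 − 23 = -4.2
N=8: Q̂ = -1.5 + 3.5·8 = 26.5; e = 29.3 − 26.5 = 2.8
N=10: Q̂ = -1.5 + 3.5·10 = 33.5; e = 38.7 − 33.5 = 5.2
N=11: Q̂ = -1.5 + 3.5·11 = 37; e = 33.2 − 37 = -3.8
N=13: Q̂ = -1.5 + 3.5·13 = 44; e = 42.2 − 44 = -1.8
N=14: Q̂ = -1.5 + 3.5·14 = 47.5; e = 45.1 − 47.5 = -2.4
N=15: Q̂ = -1.5 + 3.5·15 = 51; e = 48.2 − 51 = -2.8
N=16: Q̂ = -1.5 + 3.5·16 = 54.5; e = 59.9 − 54.5 = 5.4
SSE = 1 + 6.76 + 17.64 + 7.84 + 27.04 + 14.44 + 3.24 + 5.76 + 7.84 + 29.16 = 120.72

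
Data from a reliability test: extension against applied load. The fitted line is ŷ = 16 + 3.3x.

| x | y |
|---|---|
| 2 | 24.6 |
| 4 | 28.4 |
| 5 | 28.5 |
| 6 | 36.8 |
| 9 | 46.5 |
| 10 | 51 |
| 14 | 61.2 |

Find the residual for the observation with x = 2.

ŷ = 16 + 3.3·2 = 22.6
r = 24.6 − 22.6 = 2

r = 2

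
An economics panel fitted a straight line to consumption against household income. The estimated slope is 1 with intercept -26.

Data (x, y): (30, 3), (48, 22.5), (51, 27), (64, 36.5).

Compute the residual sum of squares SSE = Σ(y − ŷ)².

SSE = 7.5

x=30: ŷ = -26 + 30 = 4; e = 3 − 4 = -1
x=48: ŷ = -26 + 48 = 22; e = 22.5 − 22 = 0.5
x=51: ŷ = -26 + 51 = 25; e = 27 − 25 = 2
x=64: ŷ = -26 + 64 = 38; e = 36.5 − 38 = -1.5
SSE = 1 + 0.25 + 4 + 2.25 = 7.5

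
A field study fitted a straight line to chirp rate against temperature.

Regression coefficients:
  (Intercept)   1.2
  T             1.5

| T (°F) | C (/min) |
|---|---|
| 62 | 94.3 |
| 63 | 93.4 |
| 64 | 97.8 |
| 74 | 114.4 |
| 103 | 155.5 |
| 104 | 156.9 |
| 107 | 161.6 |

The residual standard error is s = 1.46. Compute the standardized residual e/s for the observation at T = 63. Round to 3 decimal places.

Ĉ = 1.2 + 1.5·63 = 95.7
e = 93.4 − 95.7 = -2.3
e/s = -2.3 / 1.46 = -1.575

-1.575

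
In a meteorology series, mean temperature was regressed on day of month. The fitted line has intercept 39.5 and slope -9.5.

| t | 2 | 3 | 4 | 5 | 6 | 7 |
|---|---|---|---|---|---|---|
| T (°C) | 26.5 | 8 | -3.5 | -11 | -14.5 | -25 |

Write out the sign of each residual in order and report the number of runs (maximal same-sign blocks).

t=2: ŷ = 39.5 − 9.5·2 = 20.5; e = 26.5 − 20.5 = 6
t=3: ŷ = 39.5 − 9.5·3 = 11; e = 8 − 11 = -3
t=4: ŷ = 39.5 − 9.5·4 = 1.5; e = -3.5 − 1.5 = -5
t=5: ŷ = 39.5 − 9.5·5 = -8; e = -11 − (-8) = -3
t=6: ŷ = 39.5 − 9.5·6 = -17.5; e = -14.5 − (-17.5) = 3
t=7: ŷ = 39.5 − 9.5·7 = -27; e = -25 − (-27) = 2
Signs: + − − − + +
Runs: +×1, −×3, +×2 → 3

3 runs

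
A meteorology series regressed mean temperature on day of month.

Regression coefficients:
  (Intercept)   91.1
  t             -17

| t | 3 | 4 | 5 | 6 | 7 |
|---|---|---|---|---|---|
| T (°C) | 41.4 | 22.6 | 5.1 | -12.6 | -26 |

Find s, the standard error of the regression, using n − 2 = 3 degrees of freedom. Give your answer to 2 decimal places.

s = 1.77

t=3: T̂ = 91.1 − 17·3 = 40.1; e = 41.4 − 40.1 = 1.3
t=4: T̂ = 91.1 − 17·4 = 23.1; e = 22.6 − 23.1 = -0.5
t=5: T̂ = 91.1 − 17·5 = 6.1; e = 5.1 − 6.1 = -1
t=6: T̂ = 91.1 − 17·6 = -10.9; e = -12.6 − (-10.9) = -1.7
t=7: T̂ = 91.1 − 17·7 = -27.9; e = -26 − (-27.9) = 1.9
SSE = 1.69 + 0.25 + 1 + 2.89 + 3.61 = 9.44
s = √(9.44/3) = √3.14667 ≈ 1.77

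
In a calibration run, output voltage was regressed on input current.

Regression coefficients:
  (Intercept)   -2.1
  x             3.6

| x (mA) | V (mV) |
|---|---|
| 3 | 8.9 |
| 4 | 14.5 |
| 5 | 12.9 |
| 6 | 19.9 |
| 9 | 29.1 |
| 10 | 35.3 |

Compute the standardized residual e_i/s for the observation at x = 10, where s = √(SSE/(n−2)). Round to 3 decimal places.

x=3: V̂ = -2.1 + 3.6·3 = 8.7; e = 8.9 − 8.7 = 0.2
x=4: V̂ = -2.1 + 3.6·4 = 12.3; e = 14.5 − 12.3 = 2.2
x=5: V̂ = -2.1 + 3.6·5 = 15.9; e = 12.9 − 15.9 = -3
x=6: V̂ = -2.1 + 3.6·6 = 19.5; e = 19.9 − 19.5 = 0.4
x=9: V̂ = -2.1 + 3.6·9 = 30.3; e = 29.1 − 30.3 = -1.2
x=10: V̂ = -2.1 + 3.6·10 = 33.9; e = 35.3 − 33.9 = 1.4
SSE = 0.04 + 4.84 + 9 + 0.16 + 1.44 + 1.96 = 17.44
s = √(17.44/4) = 2.08806
e/s = 1.4 / 2.08806 = 0.670

0.670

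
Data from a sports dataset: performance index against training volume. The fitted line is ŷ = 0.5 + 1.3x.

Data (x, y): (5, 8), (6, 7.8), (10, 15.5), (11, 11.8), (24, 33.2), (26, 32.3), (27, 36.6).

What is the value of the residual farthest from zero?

r = -3

x=5: ŷ = 0.5 + 1.3·5 = 7; r = 8 − 7 = 1
x=6: ŷ = 0.5 + 1.3·6 = 8.3; r = 7.8 − 8.3 = -0.5
x=10: ŷ = 0.5 + 1.3·10 = 13.5; r = 15.5 − 13.5 = 2
x=11: ŷ = 0.5 + 1.3·11 = 14.8; r = 11.8 − 14.8 = -3
x=24: ŷ = 0.5 + 1.3·24 = 31.7; r = 33.2 − 31.7 = 1.5
x=26: ŷ = 0.5 + 1.3·26 = 34.3; r = 32.3 − 34.3 = -2
x=27: ŷ = 0.5 + 1.3·27 = 35.6; r = 36.6 − 35.6 = 1
Largest |r| is 3 at x = 11, residual -3.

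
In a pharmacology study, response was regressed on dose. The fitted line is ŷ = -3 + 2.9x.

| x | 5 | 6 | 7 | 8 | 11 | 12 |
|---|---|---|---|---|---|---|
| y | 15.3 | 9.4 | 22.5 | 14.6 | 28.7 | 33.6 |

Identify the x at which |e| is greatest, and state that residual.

x=5: ŷ = -3 + 2.9·5 = 11.5; e = 15.3 − 11.5 = 3.8
x=6: ŷ = -3 + 2.9·6 = 14.4; e = 9.4 − 14.4 = -5
x=7: ŷ = -3 + 2.9·7 = 17.3; e = 22.5 − 17.3 = 5.2
x=8: ŷ = -3 + 2.9·8 = 20.2; e = 14.6 − 20.2 = -5.6
x=11: ŷ = -3 + 2.9·11 = 28.9; e = 28.7 − 28.9 = -0.2
x=12: ŷ = -3 + 2.9·12 = 31.8; e = 33.6 − 31.8 = 1.8
Largest |e| is 5.6 at x = 8, residual -5.6.

x = 8, e = -5.6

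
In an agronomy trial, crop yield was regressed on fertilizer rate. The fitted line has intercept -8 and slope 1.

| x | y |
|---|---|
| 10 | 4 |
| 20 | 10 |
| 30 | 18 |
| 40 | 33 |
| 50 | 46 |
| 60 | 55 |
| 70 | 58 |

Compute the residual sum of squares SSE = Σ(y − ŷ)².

x=10: ŷ = -8 + 10 = 2; r = 4 − 2 = 2
x=20: ŷ = -8 + 20 = 12; r = 10 − 12 = -2
x=30: ŷ = -8 + 30 = 22; r = 18 − 22 = -4
x=40: ŷ = -8 + 40 = 32; r = 33 − 32 = 1
x=50: ŷ = -8 + 50 = 42; r = 46 − 42 = 4
x=60: ŷ = -8 + 60 = 52; r = 55 − 52 = 3
x=70: ŷ = -8 + 70 = 62; r = 58 − 62 = -4
SSE = 4 + 4 + 16 + 1 + 16 + 9 + 16 = 66

SSE = 66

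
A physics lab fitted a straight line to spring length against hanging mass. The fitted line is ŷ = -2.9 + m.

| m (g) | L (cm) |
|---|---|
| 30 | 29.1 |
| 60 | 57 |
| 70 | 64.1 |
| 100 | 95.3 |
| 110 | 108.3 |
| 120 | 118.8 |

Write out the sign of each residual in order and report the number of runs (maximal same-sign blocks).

m=30: ŷ = -2.9 + 30 = 27.1; e = 29.1 − 27.1 = 2
m=60: ŷ = -2.9 + 60 = 57.1; e = 57 − 57.1 = -0.1
m=70: ŷ = -2.9 + 70 = 67.1; e = 64.1 − 67.1 = -3
m=100: ŷ = -2.9 + 100 = 97.1; e = 95.3 − 97.1 = -1.8
m=110: ŷ = -2.9 + 110 = 107.1; e = 108.3 − 107.1 = 1.2
m=120: ŷ = -2.9 + 120 = 117.1; e = 118.8 − 117.1 = 1.7
Signs: + − − − + +
Runs: +×1, −×3, +×2 → 3

3 runs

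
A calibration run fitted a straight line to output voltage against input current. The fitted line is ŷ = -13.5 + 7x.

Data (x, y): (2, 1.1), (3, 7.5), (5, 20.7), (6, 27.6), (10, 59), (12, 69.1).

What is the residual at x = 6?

ŷ = -13.5 + 7·6 = 28.5
r = 27.6 − 28.5 = -0.9

r = -0.9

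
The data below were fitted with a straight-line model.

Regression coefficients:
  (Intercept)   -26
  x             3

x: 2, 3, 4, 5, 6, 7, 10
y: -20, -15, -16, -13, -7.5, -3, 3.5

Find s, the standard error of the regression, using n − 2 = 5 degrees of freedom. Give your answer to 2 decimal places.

s = 1.82

x=2: ŷ = -26 + 3·2 = -20; r = -20 − (-20) = 0
x=3: ŷ = -26 + 3·3 = -17; r = -15 − (-17) = 2
x=4: ŷ = -26 + 3·4 = -14; r = -16 − (-14) = -2
x=5: ŷ = -26 + 3·5 = -11; r = -13 − (-11) = -2
x=6: ŷ = -26 + 3·6 = -8; r = -7.5 − (-8) = 0.5
x=7: ŷ = -26 + 3·7 = -5; r = -3 − (-5) = 2
x=10: ŷ = -26 + 3·10 = 4; r = 3.5 − 4 = -0.5
SSE = 0 + 4 + 4 + 4 + 0.25 + 4 + 0.25 = 16.5
s = √(16.5/5) = √3.3 ≈ 1.82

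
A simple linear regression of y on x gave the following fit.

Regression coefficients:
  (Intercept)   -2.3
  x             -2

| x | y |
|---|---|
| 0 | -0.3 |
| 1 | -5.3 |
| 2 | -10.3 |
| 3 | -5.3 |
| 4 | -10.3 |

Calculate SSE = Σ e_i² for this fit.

x=0: ŷ = -2.3 − 2·0 = -2.3; e = -0.3 − (-2.3) = 2
x=1: ŷ = -2.3 − 2·1 = -4.3; e = -5.3 − (-4.3) = -1
x=2: ŷ = -2.3 − 2·2 = -6.3; e = -10.3 − (-6.3) = -4
x=3: ŷ = -2.3 − 2·3 = -8.3; e = -5.3 − (-8.3) = 3
x=4: ŷ = -2.3 − 2·4 = -10.3; e = -10.3 − (-10.3) = 0
SSE = 4 + 1 + 16 + 9 + 0 = 30

SSE = 30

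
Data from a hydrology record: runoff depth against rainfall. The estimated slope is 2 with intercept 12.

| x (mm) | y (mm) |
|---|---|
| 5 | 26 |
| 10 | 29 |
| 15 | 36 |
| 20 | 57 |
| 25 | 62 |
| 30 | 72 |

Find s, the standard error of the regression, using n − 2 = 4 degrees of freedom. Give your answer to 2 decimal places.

x=5: ŷ = 12 + 2·5 = 22; r = 26 − 22 = 4
x=10: ŷ = 12 + 2·10 = 32; r = 29 − 32 = -3
x=15: ŷ = 12 + 2·15 = 42; r = 36 − 42 = -6
x=20: ŷ = 12 + 2·20 = 52; r = 57 − 52 = 5
x=25: ŷ = 12 + 2·25 = 62; r = 62 − 62 = 0
x=30: ŷ = 12 + 2·30 = 72; r = 72 − 72 = 0
SSE = 16 + 9 + 36 + 25 + 0 + 0 = 86
s = √(86/4) = √21.5 ≈ 4.64

s = 4.64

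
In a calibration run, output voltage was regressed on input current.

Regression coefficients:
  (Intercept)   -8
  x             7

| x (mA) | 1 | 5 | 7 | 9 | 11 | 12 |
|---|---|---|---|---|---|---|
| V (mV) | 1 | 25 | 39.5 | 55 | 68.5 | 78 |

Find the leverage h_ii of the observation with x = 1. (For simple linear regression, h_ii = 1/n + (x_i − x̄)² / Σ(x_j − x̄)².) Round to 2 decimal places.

x̄ = (1 + 5 + 7 + 9 + 11 + 12)/6 = 7.5
Σ(x − x̄)² = 42.25 + 6.25 + 0.25 + 2.25 + 12.25 + 20.25 = 83.5
h = 1/6 + (-6.5)²/83.5 = 0.166667 + 0.505988 = 0.67

h = 0.67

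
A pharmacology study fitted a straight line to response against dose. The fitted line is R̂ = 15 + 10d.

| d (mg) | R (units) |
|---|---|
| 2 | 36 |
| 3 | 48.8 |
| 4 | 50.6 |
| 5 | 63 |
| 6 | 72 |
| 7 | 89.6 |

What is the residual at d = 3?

R̂ = 15 + 10·3 = 45
e = 48.8 − 45 = 3.8

e = 3.8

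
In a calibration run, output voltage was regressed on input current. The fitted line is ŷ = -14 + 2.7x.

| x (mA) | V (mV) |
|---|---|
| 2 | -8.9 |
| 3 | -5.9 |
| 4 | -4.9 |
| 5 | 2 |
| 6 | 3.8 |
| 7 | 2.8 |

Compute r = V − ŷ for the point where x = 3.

r = 0

ŷ = -14 + 2.7·3 = -5.9
r = -5.9 − (-5.9) = 0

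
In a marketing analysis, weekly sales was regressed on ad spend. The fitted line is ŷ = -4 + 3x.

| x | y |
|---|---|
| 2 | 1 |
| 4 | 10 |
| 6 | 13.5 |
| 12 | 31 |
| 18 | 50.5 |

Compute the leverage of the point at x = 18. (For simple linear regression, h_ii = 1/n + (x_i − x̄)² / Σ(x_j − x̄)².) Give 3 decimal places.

h = 0.738

x̄ = (2 + 4 + 6 + 12 + 18)/5 = 8.4
Σ(x − x̄)² = 40.96 + 19.36 + 5.76 + 12.96 + 92.16 = 171.2
h = 1/5 + (9.6)²/171.2 = 0.2 + 0.538318 = 0.738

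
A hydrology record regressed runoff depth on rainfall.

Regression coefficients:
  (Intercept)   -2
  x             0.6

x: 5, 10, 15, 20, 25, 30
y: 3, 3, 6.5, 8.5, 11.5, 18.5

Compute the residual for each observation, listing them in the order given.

2, -1, -0.5, -1.5, -1.5, 2.5

x=5: ŷ = -2 + 0.6·5 = 1; r = 3 − 1 = 2
x=10: ŷ = -2 + 0.6·10 = 4; r = 3 − 4 = -1
x=15: ŷ = -2 + 0.6·15 = 7; r = 6.5 − 7 = -0.5
x=20: ŷ = -2 + 0.6·20 = 10; r = 8.5 − 10 = -1.5
x=25: ŷ = -2 + 0.6·25 = 13; r = 11.5 − 13 = -1.5
x=30: ŷ = -2 + 0.6·30 = 16; r = 18.5 − 16 = 2.5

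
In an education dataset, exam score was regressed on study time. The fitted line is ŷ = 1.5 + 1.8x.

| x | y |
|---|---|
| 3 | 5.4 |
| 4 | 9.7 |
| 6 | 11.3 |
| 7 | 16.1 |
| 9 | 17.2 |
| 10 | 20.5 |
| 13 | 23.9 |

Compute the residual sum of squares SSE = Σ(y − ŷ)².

x=3: ŷ = 1.5 + 1.8·3 = 6.9; r = 5.4 − 6.9 = -1.5
x=4: ŷ = 1.5 + 1.8·4 = 8.7; r = 9.7 − 8.7 = 1
x=6: ŷ = 1.5 + 1.8·6 = 12.3; r = 11.3 − 12.3 = -1
x=7: ŷ = 1.5 + 1.8·7 = 14.1; r = 16.1 − 14.1 = 2
x=9: ŷ = 1.5 + 1.8·9 = 17.7; r = 17.2 − 17.7 = -0.5
x=10: ŷ = 1.5 + 1.8·10 = 19.5; r = 20.5 − 19.5 = 1
x=13: ŷ = 1.5 + 1.8·13 = 24.9; r = 23.9 − 24.9 = -1
SSE = 2.25 + 1 + 1 + 4 + 0.25 + 1 + 1 = 10.5

SSE = 10.5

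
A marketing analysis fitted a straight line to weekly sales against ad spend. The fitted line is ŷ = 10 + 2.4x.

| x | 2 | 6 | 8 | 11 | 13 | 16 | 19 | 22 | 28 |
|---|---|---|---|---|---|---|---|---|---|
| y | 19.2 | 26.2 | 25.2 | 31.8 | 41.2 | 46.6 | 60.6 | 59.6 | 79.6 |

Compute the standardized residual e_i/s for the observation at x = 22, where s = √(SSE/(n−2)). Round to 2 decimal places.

x=2: ŷ = 10 + 2.4·2 = 14.8; e = 19.2 − 14.8 = 4.4
x=6: ŷ = 10 + 2.4·6 = 24.4; e = 26.2 − 24.4 = 1.8
x=8: ŷ = 10 + 2.4·8 = 29.2; e = 25.2 − 29.2 = -4
x=11: ŷ = 10 + 2.4·11 = 36.4; e = 31.8 − 36.4 = -4.6
x=13: ŷ = 10 + 2.4·13 = 41.2; e = 41.2 − 41.2 = 0
x=16: ŷ = 10 + 2.4·16 = 48.4; e = 46.6 − 48.4 = -1.8
x=19: ŷ = 10 + 2.4·19 = 55.6; e = 60.6 − 55.6 = 5
x=22: ŷ = 10 + 2.4·22 = 62.8; e = 59.6 − 62.8 = -3.2
x=28: ŷ = 10 + 2.4·28 = 77.2; e = 79.6 − 77.2 = 2.4
SSE = 19.36 + 3.24 + 16 + 21.16 + 0 + 3.24 + 25 + 10.24 + 5.76 = 104
s = √(104/7) = 3.8545
e/s = -3.2 / 3.8545 = -0.83

-0.83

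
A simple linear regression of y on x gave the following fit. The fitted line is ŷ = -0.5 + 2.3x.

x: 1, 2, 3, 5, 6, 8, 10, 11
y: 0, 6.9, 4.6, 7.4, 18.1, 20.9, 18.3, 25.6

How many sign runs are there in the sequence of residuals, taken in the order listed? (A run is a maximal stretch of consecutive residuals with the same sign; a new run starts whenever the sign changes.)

6 runs

x=1: ŷ = -0.5 + 2.3·1 = 1.8; r = 0 − 1.8 = -1.8
x=2: ŷ = -0.5 + 2.3·2 = 4.1; r = 6.9 − 4.1 = 2.8
x=3: ŷ = -0.5 + 2.3·3 = 6.4; r = 4.6 − 6.4 = -1.8
x=5: ŷ = -0.5 + 2.3·5 = 11; r = 7.4 − 11 = -3.6
x=6: ŷ = -0.5 + 2.3·6 = 13.3; r = 18.1 − 13.3 = 4.8
x=8: ŷ = -0.5 + 2.3·8 = 17.9; r = 20.9 − 17.9 = 3
x=10: ŷ = -0.5 + 2.3·10 = 22.5; r = 18.3 − 22.5 = -4.2
x=11: ŷ = -0.5 + 2.3·11 = 24.8; r = 25.6 − 24.8 = 0.8
Signs: − + − − + + − +
Runs: −×1, +×1, −×2, +×2, −×1, +×1 → 6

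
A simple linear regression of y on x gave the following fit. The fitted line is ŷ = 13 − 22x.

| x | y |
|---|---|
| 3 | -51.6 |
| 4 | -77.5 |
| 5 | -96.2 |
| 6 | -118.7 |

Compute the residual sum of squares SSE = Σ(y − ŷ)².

SSE = 8.94

x=3: ŷ = 13 − 22·3 = -53; e = -51.6 − (-53) = 1.4
x=4: ŷ = 13 − 22·4 = -75; e = -77.5 − (-75) = -2.5
x=5: ŷ = 13 − 22·5 = -97; e = -96.2 − (-97) = 0.8
x=6: ŷ = 13 − 22·6 = -119; e = -118.7 − (-119) = 0.3
SSE = 1.96 + 6.25 + 0.64 + 0.09 = 8.94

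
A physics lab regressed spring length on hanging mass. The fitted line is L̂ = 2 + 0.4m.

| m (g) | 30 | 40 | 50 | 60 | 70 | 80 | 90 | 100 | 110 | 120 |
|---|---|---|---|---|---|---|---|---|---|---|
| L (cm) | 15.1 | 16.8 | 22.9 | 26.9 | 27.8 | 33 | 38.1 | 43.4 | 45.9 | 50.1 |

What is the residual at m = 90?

L̂ = 2 + 0.4·90 = 38
r = 38.1 − 38 = 0.1

r = 0.1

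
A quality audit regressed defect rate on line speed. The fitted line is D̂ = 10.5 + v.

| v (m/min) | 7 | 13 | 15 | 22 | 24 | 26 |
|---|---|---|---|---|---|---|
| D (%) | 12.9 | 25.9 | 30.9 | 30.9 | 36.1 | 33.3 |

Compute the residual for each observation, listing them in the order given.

v=7: D̂ = 10.5 + 7 = 17.5; r = 12.9 − 17.5 = -4.6
v=13: D̂ = 10.5 + 13 = 23.5; r = 25.9 − 23.5 = 2.4
v=15: D̂ = 10.5 + 15 = 25.5; r = 30.9 − 25.5 = 5.4
v=22: D̂ = 10.5 + 22 = 32.5; r = 30.9 − 32.5 = -1.6
v=24: D̂ = 10.5 + 24 = 34.5; r = 36.1 − 34.5 = 1.6
v=26: D̂ = 10.5 + 26 = 36.5; r = 33.3 − 36.5 = -3.2

-4.6, 2.4, 5.4, -1.6, 1.6, -3.2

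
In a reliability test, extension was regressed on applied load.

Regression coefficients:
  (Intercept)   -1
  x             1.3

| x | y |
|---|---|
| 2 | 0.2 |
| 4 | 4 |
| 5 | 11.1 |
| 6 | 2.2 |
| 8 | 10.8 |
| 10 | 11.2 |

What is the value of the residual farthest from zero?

x=2: ŷ = -1 + 1.3·2 = 1.6; r = 0.2 − 1.6 = -1.4
x=4: ŷ = -1 + 1.3·4 = 4.2; r = 4 − 4.2 = -0.2
x=5: ŷ = -1 + 1.3·5 = 5.5; r = 11.1 − 5.5 = 5.6
x=6: ŷ = -1 + 1.3·6 = 6.8; r = 2.2 − 6.8 = -4.6
x=8: ŷ = -1 + 1.3·8 = 9.4; r = 10.8 − 9.4 = 1.4
x=10: ŷ = -1 + 1.3·10 = 12; r = 11.2 − 12 = -0.8
Largest |r| is 5.6 at x = 5, residual 5.6.

r = 5.6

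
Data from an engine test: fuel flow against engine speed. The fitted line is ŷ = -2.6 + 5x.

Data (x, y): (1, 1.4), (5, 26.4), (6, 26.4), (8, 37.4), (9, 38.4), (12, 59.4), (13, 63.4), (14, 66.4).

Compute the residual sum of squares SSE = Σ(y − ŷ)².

x=1: ŷ = -2.6 + 5·1 = 2.4; e = 1.4 − 2.4 = -1
x=5: ŷ = -2.6 + 5·5 = 22.4; e = 26.4 − 22.4 = 4
x=6: ŷ = -2.6 + 5·6 = 27.4; e = 26.4 − 27.4 = -1
x=8: ŷ = -2.6 + 5·8 = 37.4; e = 37.4 − 37.4 = 0
x=9: ŷ = -2.6 + 5·9 = 42.4; e = 38.4 − 42.4 = -4
x=12: ŷ = -2.6 + 5·12 = 57.4; e = 59.4 − 57.4 = 2
x=13: ŷ = -2.6 + 5·13 = 62.4; e = 63.4 − 62.4 = 1
x=14: ŷ = -2.6 + 5·14 = 67.4; e = 66.4 − 67.4 = -1
SSE = 1 + 16 + 1 + 0 + 16 + 4 + 1 + 1 = 40

SSE = 40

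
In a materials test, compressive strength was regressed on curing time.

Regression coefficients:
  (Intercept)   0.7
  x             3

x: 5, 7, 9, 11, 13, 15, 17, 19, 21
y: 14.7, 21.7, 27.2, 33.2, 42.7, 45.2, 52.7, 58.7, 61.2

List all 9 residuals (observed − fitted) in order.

x=5: ŷ = 0.7 + 3·5 = 15.7; e = 14.7 − 15.7 = -1
x=7: ŷ = 0.7 + 3·7 = 21.7; e = 21.7 − 21.7 = 0
x=9: ŷ = 0.7 + 3·9 = 27.7; e = 27.2 − 27.7 = -0.5
x=11: ŷ = 0.7 + 3·11 = 33.7; e = 33.2 − 33.7 = -0.5
x=13: ŷ = 0.7 + 3·13 = 39.7; e = 42.7 − 39.7 = 3
x=15: ŷ = 0.7 + 3·15 = 45.7; e = 45.2 − 45.7 = -0.5
x=17: ŷ = 0.7 + 3·17 = 51.7; e = 52.7 − 51.7 = 1
x=19: ŷ = 0.7 + 3·19 = 57.7; e = 58.7 − 57.7 = 1
x=21: ŷ = 0.7 + 3·21 = 63.7; e = 61.2 − 63.7 = -2.5

-1, 0, -0.5, -0.5, 3, -0.5, 1, 1, -2.5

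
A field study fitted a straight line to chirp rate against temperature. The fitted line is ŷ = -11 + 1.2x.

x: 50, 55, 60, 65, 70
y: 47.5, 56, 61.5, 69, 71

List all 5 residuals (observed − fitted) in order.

x=50: ŷ = -11 + 1.2·50 = 49; r = 47.5 − 49 = -1.5
x=55: ŷ = -11 + 1.2·55 = 55; r = 56 − 55 = 1
x=60: ŷ = -11 + 1.2·60 = 61; r = 61.5 − 61 = 0.5
x=65: ŷ = -11 + 1.2·65 = 67; r = 69 − 67 = 2
x=70: ŷ = -11 + 1.2·70 = 73; r = 71 − 73 = -2

-1.5, 1, 0.5, 2, -2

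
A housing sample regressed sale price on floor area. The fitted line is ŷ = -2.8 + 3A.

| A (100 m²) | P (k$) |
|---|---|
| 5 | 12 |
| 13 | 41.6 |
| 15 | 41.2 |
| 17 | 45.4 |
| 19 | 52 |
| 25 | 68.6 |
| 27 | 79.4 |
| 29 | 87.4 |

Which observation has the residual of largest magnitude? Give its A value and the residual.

A = 13, r = 5.4

A=5: ŷ = -2.8 + 3·5 = 12.2; r = 12 − 12.2 = -0.2
A=13: ŷ = -2.8 + 3·13 = 36.2; r = 41.6 − 36.2 = 5.4
A=15: ŷ = -2.8 + 3·15 = 42.2; r = 41.2 − 42.2 = -1
A=17: ŷ = -2.8 + 3·17 = 48.2; r = 45.4 − 48.2 = -2.8
A=19: ŷ = -2.8 + 3·19 = 54.2; r = 52 − 54.2 = -2.2
A=25: ŷ = -2.8 + 3·25 = 72.2; r = 68.6 − 72.2 = -3.6
A=27: ŷ = -2.8 + 3·27 = 78.2; r = 79.4 − 78.2 = 1.2
A=29: ŷ = -2.8 + 3·29 = 84.2; r = 87.4 − 84.2 = 3.2
Largest |r| is 5.4 at A = 13, residual 5.4.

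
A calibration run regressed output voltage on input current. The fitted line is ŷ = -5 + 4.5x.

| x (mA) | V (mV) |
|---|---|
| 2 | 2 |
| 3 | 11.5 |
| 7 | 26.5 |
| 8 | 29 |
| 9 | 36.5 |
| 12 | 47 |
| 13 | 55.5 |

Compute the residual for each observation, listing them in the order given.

x=2: ŷ = -5 + 4.5·2 = 4; r = 2 − 4 = -2
x=3: ŷ = -5 + 4.5·3 = 8.5; r = 11.5 − 8.5 = 3
x=7: ŷ = -5 + 4.5·7 = 26.5; r = 26.5 − 26.5 = 0
x=8: ŷ = -5 + 4.5·8 = 31; r = 29 − 31 = -2
x=9: ŷ = -5 + 4.5·9 = 35.5; r = 36.5 − 35.5 = 1
x=12: ŷ = -5 + 4.5·12 = 49; r = 47 − 49 = -2
x=13: ŷ = -5 + 4.5·13 = 53.5; r = 55.5 − 53.5 = 2

-2, 3, 0, -2, 1, -2, 2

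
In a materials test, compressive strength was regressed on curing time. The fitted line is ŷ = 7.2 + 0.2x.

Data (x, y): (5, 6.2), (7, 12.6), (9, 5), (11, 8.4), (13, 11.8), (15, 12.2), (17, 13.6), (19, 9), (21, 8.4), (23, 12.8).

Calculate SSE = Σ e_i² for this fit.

x=5: ŷ = 7.2 + 0.2·5 = 8.2; e = 6.2 − 8.2 = -2
x=7: ŷ = 7.2 + 0.2·7 = 8.6; e = 12.6 − 8.6 = 4
x=9: ŷ = 7.2 + 0.2·9 = 9; e = 5 − 9 = -4
x=11: ŷ = 7.2 + 0.2·11 = 9.4; e = 8.4 − 9.4 = -1
x=13: ŷ = 7.2 + 0.2·13 = 9.8; e = 11.8 − 9.8 = 2
x=15: ŷ = 7.2 + 0.2·15 = 10.2; e = 12.2 − 10.2 = 2
x=17: ŷ = 7.2 + 0.2·17 = 10.6; e = 13.6 − 10.6 = 3
x=19: ŷ = 7.2 + 0.2·19 = 11; e = 9 − 11 = -2
x=21: ŷ = 7.2 + 0.2·21 = 11.4; e = 8.4 − 11.4 = -3
x=23: ŷ = 7.2 + 0.2·23 = 11.8; e = 12.8 − 11.8 = 1
SSE = 4 + 16 + 16 + 1 + 4 + 4 + 9 + 4 + 9 + 1 = 68

SSE = 68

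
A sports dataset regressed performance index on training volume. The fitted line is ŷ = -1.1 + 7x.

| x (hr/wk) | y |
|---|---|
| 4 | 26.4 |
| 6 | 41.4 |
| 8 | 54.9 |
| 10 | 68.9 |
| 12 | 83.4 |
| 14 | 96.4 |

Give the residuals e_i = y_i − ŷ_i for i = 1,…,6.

x=4: ŷ = -1.1 + 7·4 = 26.9; e = 26.4 − 26.9 = -0.5
x=6: ŷ = -1.1 + 7·6 = 40.9; e = 41.4 − 40.9 = 0.5
x=8: ŷ = -1.1 + 7·8 = 54.9; e = 54.9 − 54.9 = 0
x=10: ŷ = -1.1 + 7·10 = 68.9; e = 68.9 − 68.9 = 0
x=12: ŷ = -1.1 + 7·12 = 82.9; e = 83.4 − 82.9 = 0.5
x=14: ŷ = -1.1 + 7·14 = 96.9; e = 96.4 − 96.9 = -0.5

-0.5, 0.5, 0, 0, 0.5, -0.5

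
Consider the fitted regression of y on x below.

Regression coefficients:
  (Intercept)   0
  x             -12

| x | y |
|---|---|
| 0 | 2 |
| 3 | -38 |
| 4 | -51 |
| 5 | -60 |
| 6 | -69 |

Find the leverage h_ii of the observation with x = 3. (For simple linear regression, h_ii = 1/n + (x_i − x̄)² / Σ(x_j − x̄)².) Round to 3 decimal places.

h = 0.217

x̄ = (0 + 3 + 4 + 5 + 6)/5 = 3.6
Σ(x − x̄)² = 12.96 + 0.36 + 0.16 + 1.96 + 5.76 = 21.2
h = 1/5 + (-0.6)²/21.2 = 0.2 + 0.0169811 = 0.217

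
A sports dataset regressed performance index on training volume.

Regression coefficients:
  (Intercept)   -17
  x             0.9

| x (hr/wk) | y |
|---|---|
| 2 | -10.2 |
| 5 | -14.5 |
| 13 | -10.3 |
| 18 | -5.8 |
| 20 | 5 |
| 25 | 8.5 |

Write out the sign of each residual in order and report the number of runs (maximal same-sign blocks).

3 runs

x=2: ŷ = -17 + 0.9·2 = -15.2; r = -10.2 − (-15.2) = 5
x=5: ŷ = -17 + 0.9·5 = -12.5; r = -14.5 − (-12.5) = -2
x=13: ŷ = -17 + 0.9·13 = -5.3; r = -10.3 − (-5.3) = -5
x=18: ŷ = -17 + 0.9·18 = -0.8; r = -5.8 − (-0.8) = -5
x=20: ŷ = -17 + 0.9·20 = 1; r = 5 − 1 = 4
x=25: ŷ = -17 + 0.9·25 = 5.5; r = 8.5 − 5.5 = 3
Signs: + − − − + +
Runs: +×1, −×3, +×2 → 3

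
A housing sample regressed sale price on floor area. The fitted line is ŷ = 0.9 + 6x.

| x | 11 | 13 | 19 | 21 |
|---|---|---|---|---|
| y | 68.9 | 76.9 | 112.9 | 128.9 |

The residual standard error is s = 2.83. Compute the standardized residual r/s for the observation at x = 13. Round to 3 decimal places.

-0.707

ŷ = 0.9 + 6·13 = 78.9
r = 76.9 − 78.9 = -2
r/s = -2 / 2.83 = -0.707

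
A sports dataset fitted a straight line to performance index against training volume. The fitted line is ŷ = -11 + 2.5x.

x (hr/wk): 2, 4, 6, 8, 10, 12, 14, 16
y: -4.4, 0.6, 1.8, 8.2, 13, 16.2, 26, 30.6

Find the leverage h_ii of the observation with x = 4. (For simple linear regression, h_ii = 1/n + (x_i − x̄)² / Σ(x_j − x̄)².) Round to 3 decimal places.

x̄ = (2 + 4 + 6 + 8 + 10 + 12 + 14 + 16)/8 = 9
Σ(x − x̄)² = 49 + 25 + 9 + 1 + 1 + 9 + 25 + 49 = 168
h = 1/8 + (-5)²/168 = 0.125 + 0.14881 = 0.274

h = 0.274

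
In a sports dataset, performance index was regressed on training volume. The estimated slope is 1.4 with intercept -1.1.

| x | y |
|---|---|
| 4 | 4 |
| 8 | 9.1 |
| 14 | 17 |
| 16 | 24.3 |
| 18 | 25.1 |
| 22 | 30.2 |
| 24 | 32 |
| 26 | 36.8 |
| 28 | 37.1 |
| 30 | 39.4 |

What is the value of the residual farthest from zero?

e = 3

x=4: ŷ = -1.1 + 1.4·4 = 4.5; e = 4 − 4.5 = -0.5
x=8: ŷ = -1.1 + 1.4·8 = 10.1; e = 9.1 − 10.1 = -1
x=14: ŷ = -1.1 + 1.4·14 = 18.5; e = 17 − 18.5 = -1.5
x=16: ŷ = -1.1 + 1.4·16 = 21.3; e = 24.3 − 21.3 = 3
x=18: ŷ = -1.1 + 1.4·18 = 24.1; e = 25.1 − 24.1 = 1
x=22: ŷ = -1.1 + 1.4·22 = 29.7; e = 30.2 − 29.7 = 0.5
x=24: ŷ = -1.1 + 1.4·24 = 32.5; e = 32 − 32.5 = -0.5
x=26: ŷ = -1.1 + 1.4·26 = 35.3; e = 36.8 − 35.3 = 1.5
x=28: ŷ = -1.1 + 1.4·28 = 38.1; e = 37.1 − 38.1 = -1
x=30: ŷ = -1.1 + 1.4·30 = 40.9; e = 39.4 − 40.9 = -1.5
Largest |e| is 3 at x = 16, residual 3.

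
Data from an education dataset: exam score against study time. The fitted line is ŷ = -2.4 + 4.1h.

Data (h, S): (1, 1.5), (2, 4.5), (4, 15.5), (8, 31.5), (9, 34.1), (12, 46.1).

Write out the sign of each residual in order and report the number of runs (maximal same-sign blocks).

3 runs

h=1: ŷ = -2.4 + 4.1·1 = 1.7; e = 1.5 − 1.7 = -0.2
h=2: ŷ = -2.4 + 4.1·2 = 5.8; e = 4.5 − 5.8 = -1.3
h=4: ŷ = -2.4 + 4.1·4 = 14; e = 15.5 − 14 = 1.5
h=8: ŷ = -2.4 + 4.1·8 = 30.4; e = 31.5 − 30.4 = 1.1
h=9: ŷ = -2.4 + 4.1·9 = 34.5; e = 34.1 − 34.5 = -0.4
h=12: ŷ = -2.4 + 4.1·12 = 46.8; e = 46.1 − 46.8 = -0.7
Signs: − − + + − −
Runs: −×2, +×2, −×2 → 3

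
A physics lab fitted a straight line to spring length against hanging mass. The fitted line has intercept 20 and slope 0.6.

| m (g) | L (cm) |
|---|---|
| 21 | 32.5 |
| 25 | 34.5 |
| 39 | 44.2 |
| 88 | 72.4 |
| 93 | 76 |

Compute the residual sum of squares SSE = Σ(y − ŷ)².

m=21: ŷ = 20 + 0.6·21 = 32.6; e = 32.5 − 32.6 = -0.1
m=25: ŷ = 20 + 0.6·25 = 35; e = 34.5 − 35 = -0.5
m=39: ŷ = 20 + 0.6·39 = 43.4; e = 44.2 − 43.4 = 0.8
m=88: ŷ = 20 + 0.6·88 = 72.8; e = 72.4 − 72.8 = -0.4
m=93: ŷ = 20 + 0.6·93 = 75.8; e = 76 − 75.8 = 0.2
SSE = 0.01 + 0.25 + 0.64 + 0.16 + 0.04 = 1.1

SSE = 1.1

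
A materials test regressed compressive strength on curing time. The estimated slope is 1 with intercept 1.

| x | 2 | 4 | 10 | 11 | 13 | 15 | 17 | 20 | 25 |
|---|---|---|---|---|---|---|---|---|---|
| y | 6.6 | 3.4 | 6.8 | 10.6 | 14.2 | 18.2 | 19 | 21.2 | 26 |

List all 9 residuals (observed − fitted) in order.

x=2: ŷ = 1 + 2 = 3; e = 6.6 − 3 = 3.6
x=4: ŷ = 1 + 4 = 5; e = 3.4 − 5 = -1.6
x=10: ŷ = 1 + 10 = 11; e = 6.8 − 11 = -4.2
x=11: ŷ = 1 + 11 = 12; e = 10.6 − 12 = -1.4
x=13: ŷ = 1 + 13 = 14; e = 14.2 − 14 = 0.2
x=15: ŷ = 1 + 15 = 16; e = 18.2 − 16 = 2.2
x=17: ŷ = 1 + 17 = 18; e = 19 − 18 = 1
x=20: ŷ = 1 + 20 = 21; e = 21.2 − 21 = 0.2
x=25: ŷ = 1 + 25 = 26; e = 26 − 26 = 0

3.6, -1.6, -4.2, -1.4, 0.2, 2.2, 1, 0.2, 0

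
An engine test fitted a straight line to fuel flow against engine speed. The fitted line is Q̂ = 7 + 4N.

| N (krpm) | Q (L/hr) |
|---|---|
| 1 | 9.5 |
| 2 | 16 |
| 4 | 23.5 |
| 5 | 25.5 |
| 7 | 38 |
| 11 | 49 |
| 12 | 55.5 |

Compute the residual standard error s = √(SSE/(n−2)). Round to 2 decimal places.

s = 1.95

N=1: Q̂ = 7 + 4·1 = 11; r = 9.5 − 11 = -1.5
N=2: Q̂ = 7 + 4·2 = 15; r = 16 − 15 = 1
N=4: Q̂ = 7 + 4·4 = 23; r = 23.5 − 23 = 0.5
N=5: Q̂ = 7 + 4·5 = 27; r = 25.5 − 27 = -1.5
N=7: Q̂ = 7 + 4·7 = 35; r = 38 − 35 = 3
N=11: Q̂ = 7 + 4·11 = 51; r = 49 − 51 = -2
N=12: Q̂ = 7 + 4·12 = 55; r = 55.5 − 55 = 0.5
SSE = 2.25 + 1 + 0.25 + 2.25 + 9 + 4 + 0.25 = 19
s = √(19/5) = √3.8 ≈ 1.95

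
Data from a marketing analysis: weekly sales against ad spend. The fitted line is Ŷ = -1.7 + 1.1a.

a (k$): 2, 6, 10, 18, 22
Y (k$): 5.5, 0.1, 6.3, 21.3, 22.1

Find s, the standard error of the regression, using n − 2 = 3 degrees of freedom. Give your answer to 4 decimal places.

s = 4.7413

a=2: Ŷ = -1.7 + 1.1·2 = 0.5; r = 5.5 − 0.5 = 5
a=6: Ŷ = -1.7 + 1.1·6 = 4.9; r = 0.1 − 4.9 = -4.8
a=10: Ŷ = -1.7 + 1.1·10 = 9.3; r = 6.3 − 9.3 = -3
a=18: Ŷ = -1.7 + 1.1·18 = 18.1; r = 21.3 − 18.1 = 3.2
a=22: Ŷ = -1.7 + 1.1·22 = 22.5; r = 22.1 − 22.5 = -0.4
SSE = 25 + 23.04 + 9 + 10.24 + 0.16 = 67.44
s = √(67.44/3) = √22.48 ≈ 4.7413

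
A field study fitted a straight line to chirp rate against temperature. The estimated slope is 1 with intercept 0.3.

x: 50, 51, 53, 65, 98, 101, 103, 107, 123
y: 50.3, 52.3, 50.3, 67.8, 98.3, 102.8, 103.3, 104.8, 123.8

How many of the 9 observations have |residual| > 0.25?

6

x=50: ŷ = 0.3 + 50 = 50.3; e = 50.3 − 50.3 = 0
x=51: ŷ = 0.3 + 51 = 51.3; e = 52.3 − 51.3 = 1
x=53: ŷ = 0.3 + 53 = 53.3; e = 50.3 − 53.3 = -3
x=65: ŷ = 0.3 + 65 = 65.3; e = 67.8 − 65.3 = 2.5
x=98: ŷ = 0.3 + 98 = 98.3; e = 98.3 − 98.3 = 0
x=101: ŷ = 0.3 + 101 = 101.3; e = 102.8 − 101.3 = 1.5
x=103: ŷ = 0.3 + 103 = 103.3; e = 103.3 − 103.3 = 0
x=107: ŷ = 0.3 + 107 = 107.3; e = 104.8 − 107.3 = -2.5
x=123: ŷ = 0.3 + 123 = 123.3; e = 123.8 − 123.3 = 0.5
|e| > 0.25: x=51 (|e|=1), x=53 (|e|=3), x=65 (|e|=2.5), x=101 (|e|=1.5), x=107 (|e|=2.5), x=123 (|e|=0.5) → 6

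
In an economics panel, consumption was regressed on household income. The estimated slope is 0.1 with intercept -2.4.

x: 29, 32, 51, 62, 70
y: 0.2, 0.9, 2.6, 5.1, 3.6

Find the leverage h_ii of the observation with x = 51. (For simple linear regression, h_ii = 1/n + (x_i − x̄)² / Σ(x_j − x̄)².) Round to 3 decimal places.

h = 0.204

x̄ = (29 + 32 + 51 + 62 + 70)/5 = 48.8
Σ(x − x̄)² = 392.04 + 282.24 + 4.84 + 174.24 + 449.44 = 1302.8
h = 1/5 + (2.2)²/1302.8 = 0.2 + 0.00371508 = 0.204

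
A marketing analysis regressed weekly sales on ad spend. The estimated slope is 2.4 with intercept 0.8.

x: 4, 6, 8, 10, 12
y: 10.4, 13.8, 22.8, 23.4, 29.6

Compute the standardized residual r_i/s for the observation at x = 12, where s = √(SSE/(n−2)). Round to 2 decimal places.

0.00

x=4: ŷ = 0.8 + 2.4·4 = 10.4; r = 10.4 − 10.4 = 0
x=6: ŷ = 0.8 + 2.4·6 = 15.2; r = 13.8 − 15.2 = -1.4
x=8: ŷ = 0.8 + 2.4·8 = 20; r = 22.8 − 20 = 2.8
x=10: ŷ = 0.8 + 2.4·10 = 24.8; r = 23.4 − 24.8 = -1.4
x=12: ŷ = 0.8 + 2.4·12 = 29.6; r = 29.6 − 29.6 = 0
SSE = 0 + 1.96 + 7.84 + 1.96 + 0 = 11.76
s = √(11.76/3) = 1.9799
r/s = 0 / 1.9799 = 0.00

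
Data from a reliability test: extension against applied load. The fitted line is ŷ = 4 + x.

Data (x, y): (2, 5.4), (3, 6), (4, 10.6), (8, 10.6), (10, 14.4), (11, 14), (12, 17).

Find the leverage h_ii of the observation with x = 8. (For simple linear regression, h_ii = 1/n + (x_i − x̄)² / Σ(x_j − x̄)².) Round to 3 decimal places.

h = 0.150

x̄ = (2 + 3 + 4 + 8 + 10 + 11 + 12)/7 = 7.14286
Σ(x − x̄)² = 26.449 + 17.1633 + 9.87755 + 0.734694 + 8.16327 + 14.8776 + 23.5918 = 100.857
h = 1/7 + (0.857143)²/100.857 = 0.142857 + 0.0072845 = 0.150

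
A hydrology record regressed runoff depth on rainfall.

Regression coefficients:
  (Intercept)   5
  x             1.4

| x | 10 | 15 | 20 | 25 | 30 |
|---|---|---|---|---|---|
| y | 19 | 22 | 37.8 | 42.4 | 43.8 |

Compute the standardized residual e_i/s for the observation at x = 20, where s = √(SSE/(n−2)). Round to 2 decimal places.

x=10: ŷ = 5 + 1.4·10 = 19; e = 19 − 19 = 0
x=15: ŷ = 5 + 1.4·15 = 26; e = 22 − 26 = -4
x=20: ŷ = 5 + 1.4·20 = 33; e = 37.8 − 33 = 4.8
x=25: ŷ = 5 + 1.4·25 = 40; e = 42.4 − 40 = 2.4
x=30: ŷ = 5 + 1.4·30 = 47; e = 43.8 − 47 = -3.2
SSE = 0 + 16 + 23.04 + 5.76 + 10.24 = 55.04
s = √(55.04/3) = 4.2833
e/s = 4.8 / 4.2833 = 1.12

1.12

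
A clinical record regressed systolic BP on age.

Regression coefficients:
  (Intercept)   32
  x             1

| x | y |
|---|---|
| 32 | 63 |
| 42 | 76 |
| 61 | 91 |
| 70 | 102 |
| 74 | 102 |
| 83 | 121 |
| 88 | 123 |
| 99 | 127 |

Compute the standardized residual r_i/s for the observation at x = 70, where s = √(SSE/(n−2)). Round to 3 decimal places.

x=32: ŷ = 32 + 32 = 64; r = 63 − 64 = -1
x=42: ŷ = 32 + 42 = 74; r = 76 − 74 = 2
x=61: ŷ = 32 + 61 = 93; r = 91 − 93 = -2
x=70: ŷ = 32 + 70 = 102; r = 102 − 102 = 0
x=74: ŷ = 32 + 74 = 106; r = 102 − 106 = -4
x=83: ŷ = 32 + 83 = 115; r = 121 − 115 = 6
x=88: ŷ = 32 + 88 = 120; r = 123 − 120 = 3
x=99: ŷ = 32 + 99 = 131; r = 127 − 131 = -4
SSE = 1 + 4 + 4 + 0 + 16 + 36 + 9 + 16 = 86
s = √(86/6) = 3.78594
r/s = 0 / 3.78594 = 0.000

0.000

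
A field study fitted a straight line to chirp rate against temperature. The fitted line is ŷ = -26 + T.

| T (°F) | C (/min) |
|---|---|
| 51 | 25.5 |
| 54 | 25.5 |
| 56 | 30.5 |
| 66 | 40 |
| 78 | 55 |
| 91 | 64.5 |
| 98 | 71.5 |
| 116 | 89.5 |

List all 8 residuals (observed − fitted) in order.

T=51: ŷ = -26 + 51 = 25; r = 25.5 − 25 = 0.5
T=54: ŷ = -26 + 54 = 28; r = 25.5 − 28 = -2.5
T=56: ŷ = -26 + 56 = 30; r = 30.5 − 30 = 0.5
T=66: ŷ = -26 + 66 = 40; r = 40 − 40 = 0
T=78: ŷ = -26 + 78 = 52; r = 55 − 52 = 3
T=91: ŷ = -26 + 91 = 65; r = 64.5 − 65 = -0.5
T=98: ŷ = -26 + 98 = 72; r = 71.5 − 72 = -0.5
T=116: ŷ = -26 + 116 = 90; r = 89.5 − 90 = -0.5

0.5, -2.5, 0.5, 0, 3, -0.5, -0.5, -0.5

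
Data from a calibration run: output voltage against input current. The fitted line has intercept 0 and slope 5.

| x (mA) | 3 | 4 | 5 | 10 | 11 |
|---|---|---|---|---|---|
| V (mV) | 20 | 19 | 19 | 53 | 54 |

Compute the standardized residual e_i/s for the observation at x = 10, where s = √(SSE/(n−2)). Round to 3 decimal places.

x=3: ŷ = 5·3 = 15; e = 20 − 15 = 5
x=4: ŷ = 5·4 = 20; e = 19 − 20 = -1
x=5: ŷ = 5·5 = 25; e = 19 − 25 = -6
x=10: ŷ = 5·10 = 50; e = 53 − 50 = 3
x=11: ŷ = 5·11 = 55; e = 54 − 55 = -1
SSE = 25 + 1 + 36 + 9 + 1 = 72
s = √(72/3) = 4.89898
e/s = 3 / 4.89898 = 0.612

0.612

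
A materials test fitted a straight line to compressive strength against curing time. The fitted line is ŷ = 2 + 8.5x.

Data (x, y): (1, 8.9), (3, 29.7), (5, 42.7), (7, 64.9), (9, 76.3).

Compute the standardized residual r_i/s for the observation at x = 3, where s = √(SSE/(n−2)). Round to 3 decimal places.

x=1: ŷ = 2 + 8.5·1 = 10.5; r = 8.9 − 10.5 = -1.6
x=3: ŷ = 2 + 8.5·3 = 27.5; r = 29.7 − 27.5 = 2.2
x=5: ŷ = 2 + 8.5·5 = 44.5; r = 42.7 − 44.5 = -1.8
x=7: ŷ = 2 + 8.5·7 = 61.5; r = 64.9 − 61.5 = 3.4
x=9: ŷ = 2 + 8.5·9 = 78.5; r = 76.3 − 78.5 = -2.2
SSE = 2.56 + 4.84 + 3.24 + 11.56 + 4.84 = 27.04
s = √(27.04/3) = 3.00222
r/s = 2.2 / 3.00222 = 0.733

0.733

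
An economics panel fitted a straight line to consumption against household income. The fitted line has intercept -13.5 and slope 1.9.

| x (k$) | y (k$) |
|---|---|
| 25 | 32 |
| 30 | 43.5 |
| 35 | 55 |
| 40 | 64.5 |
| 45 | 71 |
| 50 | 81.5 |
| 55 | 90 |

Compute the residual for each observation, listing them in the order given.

-2, 0, 2, 2, -1, 0, -1

x=25: ŷ = -13.5 + 1.9·25 = 34; r = 32 − 34 = -2
x=30: ŷ = -13.5 + 1.9·30 = 43.5; r = 43.5 − 43.5 = 0
x=35: ŷ = -13.5 + 1.9·35 = 53; r = 55 − 53 = 2
x=40: ŷ = -13.5 + 1.9·40 = 62.5; r = 64.5 − 62.5 = 2
x=45: ŷ = -13.5 + 1.9·45 = 72; r = 71 − 72 = -1
x=50: ŷ = -13.5 + 1.9·50 = 81.5; r = 81.5 − 81.5 = 0
x=55: ŷ = -13.5 + 1.9·55 = 91; r = 90 − 91 = -1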